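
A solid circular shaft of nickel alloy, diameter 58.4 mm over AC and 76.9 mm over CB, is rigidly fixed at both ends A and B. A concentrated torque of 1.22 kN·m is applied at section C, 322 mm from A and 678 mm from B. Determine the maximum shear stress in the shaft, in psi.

Compatibility: T_A·a/J_AC = T_B·b/J_CB with T_A + T_B = T₀.
J_AC = 1.14×10^-6 m⁴, J_CB = 3.43×10^-6 m⁴, so T_A = T₀·(J_AC/a)/((J_AC/a)+(J_CB/b)) = 502.5 N·m, T_B = 717.5 N·m.
τ in each portion: τ_AC = 1.28×10^7 Pa, τ_CB = 8.04×10^6 Pa; maximum is in AC.
τ_max = T_AC·r/J = 502.5·0.0292/1.14×10^-6 = 1.285×10^7 Pa.

1860 psi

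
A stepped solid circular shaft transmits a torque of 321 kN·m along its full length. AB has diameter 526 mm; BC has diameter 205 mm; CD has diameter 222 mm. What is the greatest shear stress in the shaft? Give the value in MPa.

Under the same torque, τ_max = 16T/(πd³) is largest where d is smallest — segment BC (d = 205 mm).
τ_max = 16·321000/(π·(0.205)³) = 1.898×10^8 Pa.

190 MPa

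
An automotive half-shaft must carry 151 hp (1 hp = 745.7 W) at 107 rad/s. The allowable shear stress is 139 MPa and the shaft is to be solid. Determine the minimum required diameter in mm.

ω = 107 rad/s, so T = P/ω = 151×745.7 / 107.0 = 1052 N·m.
For a solid shaft τ_max = 16T/(πd³), so d = (16T/(π τ_allow))^(1/3) = (16·1052/(π·1.39×10^8))^(1/3) = 0.03378 m.

33.8 mm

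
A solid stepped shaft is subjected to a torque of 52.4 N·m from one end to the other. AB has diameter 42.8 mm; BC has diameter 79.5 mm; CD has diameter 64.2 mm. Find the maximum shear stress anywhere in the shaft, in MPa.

3.40 MPa

Under the same torque, τ_max = 16T/(πd³) is largest where d is smallest — segment AB (d = 42.8 mm).
τ_max = 16·52.40/(π·(0.0428)³) = 3.404×10^6 Pa.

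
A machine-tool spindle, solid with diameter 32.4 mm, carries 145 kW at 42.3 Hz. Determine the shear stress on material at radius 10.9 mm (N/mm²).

ω = 2π·42.3 = 265.8 rad/s, so T = P/ω = 145×10³ / 265.8 = 545.6 N·m.
J = πd⁴/32 = π(0.0324)⁴/32 = 1.082×10^-7 m⁴.
Shear stress varies linearly with radius: τ = T·r/J = 545.6 × 0.0109 / 1.082×10^-7 = 5.497×10^7 Pa.

55.0 N/mm²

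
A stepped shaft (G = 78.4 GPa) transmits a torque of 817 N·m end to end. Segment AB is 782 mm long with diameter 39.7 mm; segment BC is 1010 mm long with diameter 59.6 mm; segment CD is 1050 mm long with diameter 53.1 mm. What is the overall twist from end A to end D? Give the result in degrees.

3.20°

J_AB = π(0.0397)⁴/32 = 2.44×10^-7 m⁴; J_BC = π(0.0596)⁴/32 = 1.24×10^-6 m⁴; J_CD = π(0.0531)⁴/32 = 7.81×10^-7 m⁴.
θ = (T/G)·Σ L_i/J_i = (817.0/78.4×10⁹)·(0.782/2.44×10^-7 + 1.01/1.24×10^-6 + 1.05/7.81×10^-7) = 0.05593 rad.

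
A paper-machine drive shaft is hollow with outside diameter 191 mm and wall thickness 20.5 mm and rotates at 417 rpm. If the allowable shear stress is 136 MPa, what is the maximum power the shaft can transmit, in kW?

5030 kW

J = π(d_o⁴ − d_i⁴)/32 = π(0.191⁴ − 0.150⁴)/32 = 8.096×10^-5 m⁴.
T_max = τ_allow·J/r = 1.36×10^8 × 8.096×10^-5 / 0.0955 = 115300 N·m.
ω = 2π·417/60 = 43.67 rad/s, so P_max = T_max·ω = 5.034×10^6 W.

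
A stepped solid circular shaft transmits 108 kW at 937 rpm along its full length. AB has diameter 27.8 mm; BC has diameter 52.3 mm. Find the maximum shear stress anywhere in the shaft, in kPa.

261000 kPa

ω = 2π·937/60 = 98.12 rad/s, so T = P/ω = 108×10³ / 98.12 = 1101 N·m.
Under the same torque, τ_max = 16T/(πd³) is largest where d is smallest — segment AB (d = 27.8 mm).
τ_max = 16·1101/(π·(0.0278)³) = 2.609×10^8 Pa.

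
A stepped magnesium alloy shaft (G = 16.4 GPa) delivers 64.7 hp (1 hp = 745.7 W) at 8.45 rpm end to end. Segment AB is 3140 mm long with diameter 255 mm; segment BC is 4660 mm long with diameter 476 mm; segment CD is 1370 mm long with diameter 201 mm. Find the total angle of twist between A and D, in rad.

ω = 2π·8.45/60 = 0.8849 rad/s, so T = P/ω = 64.7×745.7 / 0.8849 = 54520 N·m.
J_AB = π(0.255)⁴/32 = 4.15×10^-4 m⁴; J_BC = π(0.476)⁴/32 = 5.04×10^-3 m⁴; J_CD = π(0.201)⁴/32 = 1.60×10^-4 m⁴.
θ = (T/G)·Σ L_i/J_i = (54520/16.4×10⁹)·(3.14/4.15×10^-4 + 4.66/5.04×10^-3 + 1.37/1.60×10^-4) = 0.05665 rad.

0.0566 rad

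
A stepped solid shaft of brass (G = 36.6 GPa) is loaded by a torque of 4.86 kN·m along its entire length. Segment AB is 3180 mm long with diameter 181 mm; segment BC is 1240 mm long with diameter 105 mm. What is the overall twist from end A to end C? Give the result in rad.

J_AB = π(0.181)⁴/32 = 1.05×10^-4 m⁴; J_BC = π(0.105)⁴/32 = 1.19×10^-5 m⁴.
θ = (T/G)·Σ L_i/J_i = (4860/36.6×10⁹)·(3.18/1.05×10^-4 + 1.24/1.19×10^-5) = 0.01781 rad.

0.0178 rad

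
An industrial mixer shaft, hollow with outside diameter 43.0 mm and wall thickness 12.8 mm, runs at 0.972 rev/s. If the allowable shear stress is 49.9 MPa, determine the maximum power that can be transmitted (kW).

J = π(d_o⁴ − d_i⁴)/32 = π(0.0430⁴ − 0.0174⁴)/32 = 3.266×10^-7 m⁴.
T_max = τ_allow·J/r = 4.99×10^7 × 3.266×10^-7 / 0.0215 = 758.1 N·m.
ω = 2π·0.972 = 6.107 rad/s, so P_max = T_max·ω = 4630 W.

4.63 kW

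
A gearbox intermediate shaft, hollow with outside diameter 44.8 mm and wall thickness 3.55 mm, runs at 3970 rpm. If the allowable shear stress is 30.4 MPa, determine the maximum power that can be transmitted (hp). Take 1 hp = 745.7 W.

J = π(d_o⁴ − d_i⁴)/32 = π(0.0448⁴ − 0.0377⁴)/32 = 1.971×10^-7 m⁴.
T_max = τ_allow·J/r = 3.04×10^7 × 1.971×10^-7 / 0.0224 = 267.6 N·m.
ω = 2π·3970/60 = 415.7 rad/s, so P_max = T_max·ω = 1.112×10^5 W.

149 hp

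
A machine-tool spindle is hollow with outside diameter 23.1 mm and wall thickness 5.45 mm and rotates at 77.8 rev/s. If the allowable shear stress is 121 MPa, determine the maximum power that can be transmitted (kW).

132 kW

J = π(d_o⁴ − d_i⁴)/32 = π(0.0231⁴ − 0.0122⁴)/32 = 2.578×10^-8 m⁴.
T_max = τ_allow·J/r = 1.21×10^8 × 2.578×10^-8 / 0.0116 = 270.1 N·m.
ω = 2π·77.8 = 488.8 rad/s, so P_max = T_max·ω = 1.320×10^5 W.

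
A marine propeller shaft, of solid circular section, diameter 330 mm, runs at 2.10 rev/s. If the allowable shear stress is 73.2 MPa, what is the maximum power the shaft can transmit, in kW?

6820 kW

J = πd⁴/32 = π(0.330)⁴/32 = 1.164×10^-3 m⁴.
T_max = τ_allow·J/r = 7.32×10^7 × 1.164×10^-3 / 0.165 = 516500 N·m.
ω = 2π·2.10 = 13.19 rad/s, so P_max = T_max·ω = 6.815×10^6 W.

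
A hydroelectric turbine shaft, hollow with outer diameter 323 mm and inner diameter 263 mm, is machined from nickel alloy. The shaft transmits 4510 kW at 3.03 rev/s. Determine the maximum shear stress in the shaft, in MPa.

ω = 2π·3.03 = 19.04 rad/s, so T = P/ω = 4510×10³ / 19.04 = 236900 N·m.
J = π(d_o⁴ − d_i⁴)/32 = π(0.323⁴ − 0.263⁴)/32 = 5.989×10^-4 m⁴.
τ_max = T·r/J = 236900 × 0.162 / 5.989×10^-4 = 6.388×10^7 Pa.

63.9 MPa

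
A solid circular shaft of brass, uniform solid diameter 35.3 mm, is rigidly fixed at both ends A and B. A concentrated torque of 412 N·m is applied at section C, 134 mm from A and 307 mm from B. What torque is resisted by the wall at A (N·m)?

With uniform GJ and both ends fixed, compatibility θ_AC = θ_CB gives T_A·a = T_B·b, together with T_A + T_B = T₀.
T_A = T₀·b/(a+b) = 412.0·307/441.0 = 286.8 N·m; T_B = 125.2 N·m.

287 N·m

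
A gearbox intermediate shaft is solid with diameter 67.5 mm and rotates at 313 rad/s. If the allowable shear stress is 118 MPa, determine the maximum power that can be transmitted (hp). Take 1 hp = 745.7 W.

J = πd⁴/32 = π(0.0675)⁴/32 = 2.038×10^-6 m⁴.
T_max = τ_allow·J/r = 1.18×10^8 × 2.038×10^-6 / 0.0338 = 7126 N·m.
ω = 313 rad/s, so P_max = T_max·ω = 2.230×10^6 W.

2990 hp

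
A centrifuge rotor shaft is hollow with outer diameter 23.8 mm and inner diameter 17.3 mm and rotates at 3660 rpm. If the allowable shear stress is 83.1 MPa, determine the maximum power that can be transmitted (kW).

J = π(d_o⁴ − d_i⁴)/32 = π(0.0238⁴ − 0.0173⁴)/32 = 2.271×10^-8 m⁴.
T_max = τ_allow·J/r = 8.31×10^7 × 2.271×10^-8 / 0.0119 = 158.6 N·m.
ω = 2π·3660/60 = 383.3 rad/s, so P_max = T_max·ω = 6.077×10^4 W.

60.8 kW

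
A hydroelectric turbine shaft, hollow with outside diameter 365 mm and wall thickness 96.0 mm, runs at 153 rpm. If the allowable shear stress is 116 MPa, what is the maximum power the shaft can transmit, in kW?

16800 kW

J = π(d_o⁴ − d_i⁴)/32 = π(0.365⁴ − 0.173⁴)/32 = 1.655×10^-3 m⁴.
T_max = τ_allow·J/r = 1.16×10^8 × 1.655×10^-3 / 0.182 = 1.052e6 N·m.
ω = 2π·153/60 = 16.02 rad/s, so P_max = T_max·ω = 1.685×10^7 W.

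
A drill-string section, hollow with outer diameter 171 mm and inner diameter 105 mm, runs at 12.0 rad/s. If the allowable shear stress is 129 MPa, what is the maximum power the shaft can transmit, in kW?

J = π(d_o⁴ − d_i⁴)/32 = π(0.171⁴ − 0.105⁴)/32 = 7.201×10^-5 m⁴.
T_max = τ_allow·J/r = 1.29×10^8 × 7.201×10^-5 / 0.0855 = 108600 N·m.
ω = 12.0 rad/s, so P_max = T_max·ω = 1.304×10^6 W.

1300 kW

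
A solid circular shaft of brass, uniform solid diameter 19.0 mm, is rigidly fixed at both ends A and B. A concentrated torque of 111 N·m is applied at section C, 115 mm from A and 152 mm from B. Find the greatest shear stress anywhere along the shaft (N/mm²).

With uniform GJ and both ends fixed, compatibility θ_AC = θ_CB gives T_A·a = T_B·b, together with T_A + T_B = T₀.
T_A = T₀·b/(a+b) = 111.0·152/267.0 = 63.19 N·m; T_B = 47.81 N·m.
τ in each portion: τ_AC = 4.69×10^7 Pa, τ_CB = 3.55×10^7 Pa; maximum is in AC.
τ_max = T_AC·r/J = 63.19·0.00950/1.28×10^-8 = 4.692×10^7 Pa.

46.9 N/mm²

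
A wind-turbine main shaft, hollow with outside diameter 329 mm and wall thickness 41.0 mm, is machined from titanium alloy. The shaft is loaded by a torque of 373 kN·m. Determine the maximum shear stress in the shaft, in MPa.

78.2 MPa

J = π(d_o⁴ − d_i⁴)/32 = π(0.329⁴ − 0.247⁴)/32 = 7.848×10^-4 m⁴.
τ_max = T·r/J = 373000 × 0.165 / 7.848×10^-4 = 7.818×10^7 Pa.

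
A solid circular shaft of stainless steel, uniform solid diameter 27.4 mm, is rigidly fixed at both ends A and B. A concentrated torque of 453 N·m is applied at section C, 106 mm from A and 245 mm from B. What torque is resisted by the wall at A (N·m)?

With uniform GJ and both ends fixed, compatibility θ_AC = θ_CB gives T_A·a = T_B·b, together with T_A + T_B = T₀.
T_A = T₀·b/(a+b) = 453.0·245/351.0 = 316.2 N·m; T_B = 136.8 N·m.

316 N·m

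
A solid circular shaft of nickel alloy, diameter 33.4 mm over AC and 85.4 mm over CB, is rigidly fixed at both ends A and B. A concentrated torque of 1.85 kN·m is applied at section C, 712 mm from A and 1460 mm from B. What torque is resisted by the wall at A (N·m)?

84.7 N·m

Compatibility: T_A·a/J_AC = T_B·b/J_CB with T_A + T_B = T₀.
J_AC = 1.22×10^-7 m⁴, J_CB = 5.22×10^-6 m⁴, so T_A = T₀·(J_AC/a)/((J_AC/a)+(J_CB/b)) = 84.69 N·m, T_B = 1765 N·m.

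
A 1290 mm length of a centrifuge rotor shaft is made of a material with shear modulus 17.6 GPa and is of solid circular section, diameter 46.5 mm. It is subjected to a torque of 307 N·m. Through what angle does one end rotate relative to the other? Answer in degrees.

J = πd⁴/32 = π(0.0465)⁴/32 = 4.590×10^-7 m⁴.
θ = T·L/(G·J) = 307.0 × 1.29 / (17.6×10⁹ × 4.590×10^-7) = 0.04902 rad.

2.81°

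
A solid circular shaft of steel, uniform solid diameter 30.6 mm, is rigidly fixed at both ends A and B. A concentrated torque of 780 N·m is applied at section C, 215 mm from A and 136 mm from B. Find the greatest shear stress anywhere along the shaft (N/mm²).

With uniform GJ and both ends fixed, compatibility θ_AC = θ_CB gives T_A·a = T_B·b, together with T_A + T_B = T₀.
T_A = T₀·b/(a+b) = 780.0·136/351.0 = 302.2 N·m; T_B = 477.8 N·m.
τ in each portion: τ_AC = 5.37×10^7 Pa, τ_CB = 8.49×10^7 Pa; maximum is in CB.
τ_max = T_CB·r/J = 477.8·0.0153/8.61×10^-8 = 8.492×10^7 Pa.

84.9 N/mm²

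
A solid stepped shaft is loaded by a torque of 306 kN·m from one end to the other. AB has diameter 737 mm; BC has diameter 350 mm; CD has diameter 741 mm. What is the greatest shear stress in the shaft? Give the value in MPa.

36.3 MPa

Under the same torque, τ_max = 16T/(πd³) is largest where d is smallest — segment BC (d = 350 mm).
τ_max = 16·306000/(π·(0.350)³) = 3.635×10^7 Pa.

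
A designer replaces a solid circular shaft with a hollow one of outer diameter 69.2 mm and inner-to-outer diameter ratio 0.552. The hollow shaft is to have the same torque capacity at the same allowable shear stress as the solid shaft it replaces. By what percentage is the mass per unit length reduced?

25.8 %

Equal τ_max and T ⇒ the solid shaft needs d_s³ = d_o³(1−k⁴), so d_s = 69.2·(1−0.552⁴)^(1/3) = 66.99 mm.
Area ratio A_h/A_s = d_o²(1−k²)/d_s² = (1−k²)/(1−k⁴)^(2/3) = 0.7420.
Mass saving = 1 − 0.7420 = 25.8 %.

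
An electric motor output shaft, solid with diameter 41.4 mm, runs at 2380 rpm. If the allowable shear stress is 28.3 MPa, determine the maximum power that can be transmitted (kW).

J = πd⁴/32 = π(0.0414)⁴/32 = 2.884×10^-7 m⁴.
T_max = τ_allow·J/r = 2.83×10^7 × 2.884×10^-7 / 0.0207 = 394.3 N·m.
ω = 2π·2380/60 = 249.2 rad/s, so P_max = T_max·ω = 9.827×10^4 W.

98.3 kW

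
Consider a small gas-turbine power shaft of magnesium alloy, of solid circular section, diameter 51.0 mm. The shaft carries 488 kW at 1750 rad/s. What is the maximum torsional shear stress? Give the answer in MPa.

10.7 MPa

ω = 1750 rad/s, so T = P/ω = 488×10³ / 1750 = 278.9 N·m.
J = πd⁴/32 = π(0.0510)⁴/32 = 6.642×10^-7 m⁴.
τ_max = T·r/J = 278.9 × 0.0255 / 6.642×10^-7 = 1.071×10^7 Pa.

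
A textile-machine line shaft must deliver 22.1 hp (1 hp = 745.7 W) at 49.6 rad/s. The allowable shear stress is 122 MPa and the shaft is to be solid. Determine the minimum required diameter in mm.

24.0 mm

ω = 49.6 rad/s, so T = P/ω = 22.1×745.7 / 49.60 = 332.3 N·m.
For a solid shaft τ_max = 16T/(πd³), so d = (16T/(π τ_allow))^(1/3) = (16·332.3/(π·1.22×10^8))^(1/3) = 0.02403 m.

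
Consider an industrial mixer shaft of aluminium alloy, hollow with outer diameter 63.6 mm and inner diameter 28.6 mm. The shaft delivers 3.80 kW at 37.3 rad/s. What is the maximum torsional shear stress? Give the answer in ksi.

ω = 37.3 rad/s, so T = P/ω = 3.80×10³ / 37.30 = 101.9 N·m.
J = π(d_o⁴ − d_i⁴)/32 = π(0.0636⁴ − 0.0286⁴)/32 = 1.541×10^-6 m⁴.
τ_max = T·r/J = 101.9 × 0.0318 / 1.541×10^-6 = 2.103×10^6 Pa.

0.305 ksi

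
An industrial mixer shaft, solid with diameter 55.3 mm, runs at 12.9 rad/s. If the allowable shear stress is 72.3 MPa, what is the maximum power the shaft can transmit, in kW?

J = πd⁴/32 = π(0.0553)⁴/32 = 9.181×10^-7 m⁴.
T_max = τ_allow·J/r = 7.23×10^7 × 9.181×10^-7 / 0.0276 = 2401 N·m.
ω = 12.9 rad/s, so P_max = T_max·ω = 3.097×10^4 W.

31.0 kW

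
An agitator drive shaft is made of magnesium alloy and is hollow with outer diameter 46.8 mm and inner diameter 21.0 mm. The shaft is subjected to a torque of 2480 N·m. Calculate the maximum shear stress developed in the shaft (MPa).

128 MPa

J = π(d_o⁴ − d_i⁴)/32 = π(0.0468⁴ − 0.0210⁴)/32 = 4.519×10^-7 m⁴.
τ_max = T·r/J = 2480 × 0.0234 / 4.519×10^-7 = 1.284×10^8 Pa.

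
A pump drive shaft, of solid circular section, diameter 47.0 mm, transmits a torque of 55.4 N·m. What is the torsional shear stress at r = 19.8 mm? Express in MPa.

J = πd⁴/32 = π(0.0470)⁴/32 = 4.791×10^-7 m⁴.
Shear stress varies linearly with radius: τ = T·r/J = 55.40 × 0.0198 / 4.791×10^-7 = 2.290×10^6 Pa.

2.29 MPa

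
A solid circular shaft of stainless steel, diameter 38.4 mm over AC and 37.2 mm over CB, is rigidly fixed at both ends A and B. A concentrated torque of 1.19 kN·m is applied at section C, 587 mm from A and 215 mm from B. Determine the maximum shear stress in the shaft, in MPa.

83.2 MPa

Compatibility: T_A·a/J_AC = T_B·b/J_CB with T_A + T_B = T₀.
J_AC = 2.13×10^-7 m⁴, J_CB = 1.88×10^-7 m⁴, so T_A = T₀·(J_AC/a)/((J_AC/a)+(J_CB/b)) = 349.5 N·m, T_B = 840.5 N·m.
τ in each portion: τ_AC = 3.14×10^7 Pa, τ_CB = 8.32×10^7 Pa; maximum is in CB.
τ_max = T_CB·r/J = 840.5·0.0186/1.88×10^-7 = 8.315×10^7 Pa.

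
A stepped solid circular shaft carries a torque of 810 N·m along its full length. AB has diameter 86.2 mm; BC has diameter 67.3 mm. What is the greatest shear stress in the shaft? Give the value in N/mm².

Under the same torque, τ_max = 16T/(πd³) is largest where d is smallest — segment BC (d = 67.3 mm).
τ_max = 16·810.0/(π·(0.0673)³) = 1.353×10^7 Pa.

13.5 N/mm²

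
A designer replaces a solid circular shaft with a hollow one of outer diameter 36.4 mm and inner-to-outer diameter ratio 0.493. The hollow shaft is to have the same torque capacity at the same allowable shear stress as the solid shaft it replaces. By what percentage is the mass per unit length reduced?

21.2 %

Equal τ_max and T ⇒ the solid shaft needs d_s³ = d_o³(1−k⁴), so d_s = 36.4·(1−0.493⁴)^(1/3) = 35.67 mm.
Area ratio A_h/A_s = d_o²(1−k²)/d_s² = (1−k²)/(1−k⁴)^(2/3) = 0.7883.
Mass saving = 1 − 0.7883 = 21.2 %.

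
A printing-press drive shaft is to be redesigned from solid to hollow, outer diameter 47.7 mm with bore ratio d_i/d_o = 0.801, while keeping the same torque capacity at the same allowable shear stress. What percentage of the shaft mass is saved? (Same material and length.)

49.0 %

Equal τ_max and T ⇒ the solid shaft needs d_s³ = d_o³(1−k⁴), so d_s = 47.7·(1−0.801⁴)^(1/3) = 39.97 mm.
Area ratio A_h/A_s = d_o²(1−k²)/d_s² = (1−k²)/(1−k⁴)^(2/3) = 0.5104.
Mass saving = 1 − 0.5104 = 49.0 %.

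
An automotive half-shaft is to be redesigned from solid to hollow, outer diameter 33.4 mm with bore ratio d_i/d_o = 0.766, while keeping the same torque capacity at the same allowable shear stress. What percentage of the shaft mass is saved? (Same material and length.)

Equal τ_max and T ⇒ the solid shaft needs d_s³ = d_o³(1−k⁴), so d_s = 33.4·(1−0.766⁴)^(1/3) = 29.02 mm.
Area ratio A_h/A_s = d_o²(1−k²)/d_s² = (1−k²)/(1−k⁴)^(2/3) = 0.5475.
Mass saving = 1 − 0.5475 = 45.2 %.

45.2 %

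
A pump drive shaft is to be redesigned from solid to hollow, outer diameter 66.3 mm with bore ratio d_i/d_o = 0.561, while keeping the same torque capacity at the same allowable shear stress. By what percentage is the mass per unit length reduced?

Equal τ_max and T ⇒ the solid shaft needs d_s³ = d_o³(1−k⁴), so d_s = 66.3·(1−0.561⁴)^(1/3) = 64.03 mm.
Area ratio A_h/A_s = d_o²(1−k²)/d_s² = (1−k²)/(1−k⁴)^(2/3) = 0.7346.
Mass saving = 1 − 0.7346 = 26.5 %.

26.5 %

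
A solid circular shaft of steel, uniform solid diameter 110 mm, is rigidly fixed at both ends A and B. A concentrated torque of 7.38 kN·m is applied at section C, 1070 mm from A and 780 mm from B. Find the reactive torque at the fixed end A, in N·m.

3110 N·m

With uniform GJ and both ends fixed, compatibility θ_AC = θ_CB gives T_A·a = T_B·b, together with T_A + T_B = T₀.
T_A = T₀·b/(a+b) = 7380·780/1850 = 3112 N·m; T_B = 4268 N·m.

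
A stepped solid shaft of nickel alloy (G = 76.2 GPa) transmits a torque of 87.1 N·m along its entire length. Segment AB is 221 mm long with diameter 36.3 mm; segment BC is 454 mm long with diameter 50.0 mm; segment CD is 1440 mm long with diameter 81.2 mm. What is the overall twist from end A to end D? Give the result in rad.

0.00271 rad

J_AB = π(0.0363)⁴/32 = 1.70×10^-7 m⁴; J_BC = π(0.0500)⁴/32 = 6.14×10^-7 m⁴; J_CD = π(0.0812)⁴/32 = 4.27×10^-6 m⁴.
θ = (T/G)·Σ L_i/J_i = (87.10/76.2×10⁹)·(0.221/1.70×10^-7 + 0.454/6.14×10^-7 + 1.44/4.27×10^-6) = 2.713×10^-3 rad.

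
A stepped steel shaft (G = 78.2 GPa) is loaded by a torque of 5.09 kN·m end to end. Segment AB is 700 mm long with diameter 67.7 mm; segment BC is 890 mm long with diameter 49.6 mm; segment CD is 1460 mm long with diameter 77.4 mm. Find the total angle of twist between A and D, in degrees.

8.40°

J_AB = π(0.0677)⁴/32 = 2.06×10^-6 m⁴; J_BC = π(0.0496)⁴/32 = 5.94×10^-7 m⁴; J_CD = π(0.0774)⁴/32 = 3.52×10^-6 m⁴.
θ = (T/G)·Σ L_i/J_i = (5090/78.2×10⁹)·(0.700/2.06×10^-6 + 0.890/5.94×10^-7 + 1.46/3.52×10^-6) = 0.1466 rad.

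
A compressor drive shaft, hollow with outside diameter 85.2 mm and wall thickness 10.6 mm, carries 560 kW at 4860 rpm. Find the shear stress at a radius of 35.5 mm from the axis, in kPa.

11100 kPa

ω = 2π·4860/60 = 508.9 rad/s, so T = P/ω = 560×10³ / 508.9 = 1100 N·m.
J = π(d_o⁴ − d_i⁴)/32 = π(0.0852⁴ − 0.0640⁴)/32 = 3.526×10^-6 m⁴.
Shear stress varies linearly with radius: τ = T·r/J = 1100 × 0.0355 / 3.526×10^-6 = 1.108×10^7 Pa.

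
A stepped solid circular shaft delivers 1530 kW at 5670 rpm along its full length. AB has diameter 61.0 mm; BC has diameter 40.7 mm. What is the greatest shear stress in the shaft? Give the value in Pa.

1.95e8 Pa

ω = 2π·5670/60 = 593.8 rad/s, so T = P/ω = 1530×10³ / 593.8 = 2577 N·m.
Under the same torque, τ_max = 16T/(πd³) is largest where d is smallest — segment BC (d = 40.7 mm).
τ_max = 16·2577/(π·(0.0407)³) = 1.947×10^8 Pa.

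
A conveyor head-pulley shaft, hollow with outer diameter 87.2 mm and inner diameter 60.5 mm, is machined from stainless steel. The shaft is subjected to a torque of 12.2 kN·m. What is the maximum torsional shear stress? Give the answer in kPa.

J = π(d_o⁴ − d_i⁴)/32 = π(0.0872⁴ − 0.0605⁴)/32 = 4.361×10^-6 m⁴.
τ_max = T·r/J = 12200 × 0.0436 / 4.361×10^-6 = 1.220×10^8 Pa.

122000 kPa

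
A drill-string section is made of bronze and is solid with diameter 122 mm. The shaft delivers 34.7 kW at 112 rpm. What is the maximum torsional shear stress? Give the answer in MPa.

8.30 MPa

ω = 2π·112/60 = 11.73 rad/s, so T = P/ω = 34.7×10³ / 11.73 = 2959 N·m.
J = πd⁴/32 = π(0.122)⁴/32 = 2.175×10^-5 m⁴.
τ_max = T·r/J = 2959 × 0.0610 / 2.175×10^-5 = 8.298×10^6 Pa.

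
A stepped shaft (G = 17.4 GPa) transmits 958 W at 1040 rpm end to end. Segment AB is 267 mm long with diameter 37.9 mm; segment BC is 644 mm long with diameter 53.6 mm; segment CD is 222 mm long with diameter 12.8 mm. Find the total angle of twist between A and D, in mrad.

43.7 mrad

ω = 2π·1040/60 = 108.9 rad/s, so T = P/ω = 958 / 108.9 = 8.796 N·m.
J_AB = π(0.0379)⁴/32 = 2.03×10^-7 m⁴; J_BC = π(0.0536)⁴/32 = 8.10×10^-7 m⁴; J_CD = π(0.0128)⁴/32 = 2.64×10^-9 m⁴.
θ = (T/G)·Σ L_i/J_i = (8.796/17.4×10⁹)·(0.267/2.03×10^-7 + 0.644/8.10×10^-7 + 0.222/2.64×10^-9) = 0.04365 rad.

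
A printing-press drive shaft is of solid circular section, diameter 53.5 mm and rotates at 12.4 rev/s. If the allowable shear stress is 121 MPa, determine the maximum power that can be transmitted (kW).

283 kW

J = πd⁴/32 = π(0.0535)⁴/32 = 8.043×10^-7 m⁴.
T_max = τ_allow·J/r = 1.21×10^8 × 8.043×10^-7 / 0.0267 = 3638 N·m.
ω = 2π·12.4 = 77.91 rad/s, so P_max = T_max·ω = 2.835×10^5 W.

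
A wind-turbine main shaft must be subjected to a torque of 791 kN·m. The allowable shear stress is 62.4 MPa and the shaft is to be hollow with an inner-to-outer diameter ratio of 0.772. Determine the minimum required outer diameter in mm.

464 mm

For a hollow shaft with d_i/d_o = 0.772: τ_max = 16T/(π d_o³ (1−k⁴)), so d_o = [16T/(π τ_allow (1−k⁴))]^(1/3) = [16·791000/(π·6.24×10^7·0.6448)]^(1/3) = 0.4643 m.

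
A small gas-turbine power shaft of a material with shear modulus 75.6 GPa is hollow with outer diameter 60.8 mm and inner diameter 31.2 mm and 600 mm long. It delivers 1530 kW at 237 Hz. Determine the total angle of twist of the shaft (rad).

0.00653 rad

ω = 2π·237 = 1489 rad/s, so T = P/ω = 1530×10³ / 1489 = 1027 N·m.
J = π(d_o⁴ − d_i⁴)/32 = π(0.0608⁴ − 0.0312⁴)/32 = 1.249×10^-6 m⁴.
θ = T·L/(G·J) = 1027 × 0.600 / (75.6×10⁹ × 1.249×10^-6) = 6.531×10^-3 rad.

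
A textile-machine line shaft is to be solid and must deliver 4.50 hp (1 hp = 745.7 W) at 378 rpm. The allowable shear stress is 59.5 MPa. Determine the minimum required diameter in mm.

19.4 mm

ω = 2π·378/60 = 39.58 rad/s, so T = P/ω = 4.50×745.7 / 39.58 = 84.77 N·m.
For a solid shaft τ_max = 16T/(πd³), so d = (16T/(π τ_allow))^(1/3) = (16·84.77/(π·5.95×10^7))^(1/3) = 0.01936 m.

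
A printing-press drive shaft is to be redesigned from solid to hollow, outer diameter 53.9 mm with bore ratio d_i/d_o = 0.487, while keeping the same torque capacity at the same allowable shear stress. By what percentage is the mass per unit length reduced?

Equal τ_max and T ⇒ the solid shaft needs d_s³ = d_o³(1−k⁴), so d_s = 53.9·(1−0.487⁴)^(1/3) = 52.87 mm.
Area ratio A_h/A_s = d_o²(1−k²)/d_s² = (1−k²)/(1−k⁴)^(2/3) = 0.7928.
Mass saving = 1 − 0.7928 = 20.7 %.

20.7 %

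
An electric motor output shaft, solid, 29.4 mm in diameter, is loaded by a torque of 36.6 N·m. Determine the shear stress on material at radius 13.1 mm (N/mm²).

J = πd⁴/32 = π(0.0294)⁴/32 = 7.335×10^-8 m⁴.
Shear stress varies linearly with radius: τ = T·r/J = 36.60 × 0.0131 / 7.335×10^-8 = 6.537×10^6 Pa.

6.54 N/mm²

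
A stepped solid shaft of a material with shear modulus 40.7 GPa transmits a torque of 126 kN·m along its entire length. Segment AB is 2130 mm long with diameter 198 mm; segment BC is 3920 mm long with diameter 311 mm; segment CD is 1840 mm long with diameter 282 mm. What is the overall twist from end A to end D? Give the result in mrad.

66.1 mrad

J_AB = π(0.198)⁴/32 = 1.51×10^-4 m⁴; J_BC = π(0.311)⁴/32 = 9.18×10^-4 m⁴; J_CD = π(0.282)⁴/32 = 6.21×10^-4 m⁴.
θ = (T/G)·Σ L_i/J_i = (126000/40.7×10⁹)·(2.13/1.51×10^-4 + 3.92/9.18×10^-4 + 1.84/6.21×10^-4) = 0.06609 rad.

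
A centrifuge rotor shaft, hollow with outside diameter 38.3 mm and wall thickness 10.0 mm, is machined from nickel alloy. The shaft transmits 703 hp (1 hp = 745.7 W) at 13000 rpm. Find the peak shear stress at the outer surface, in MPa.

ω = 2π·13000/60 = 1361 rad/s, so T = P/ω = 703×745.7 / 1361 = 385.1 N·m.
J = π(d_o⁴ − d_i⁴)/32 = π(0.0383⁴ − 0.0183⁴)/32 = 2.002×10^-7 m⁴.
τ_max = T·r/J = 385.1 × 0.0191 / 2.002×10^-7 = 3.683×10^7 Pa.

36.8 MPa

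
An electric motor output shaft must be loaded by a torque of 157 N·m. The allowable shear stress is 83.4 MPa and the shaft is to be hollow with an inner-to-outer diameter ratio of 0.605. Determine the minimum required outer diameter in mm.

For a hollow shaft with d_i/d_o = 0.605: τ_max = 16T/(π d_o³ (1−k⁴)), so d_o = [16T/(π τ_allow (1−k⁴))]^(1/3) = [16·157.0/(π·8.34×10^7·0.8660)]^(1/3) = 0.02229 m.

22.3 mm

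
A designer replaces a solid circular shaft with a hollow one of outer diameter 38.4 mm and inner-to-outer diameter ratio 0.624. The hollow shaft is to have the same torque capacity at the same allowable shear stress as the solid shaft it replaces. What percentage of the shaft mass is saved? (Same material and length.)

Equal τ_max and T ⇒ the solid shaft needs d_s³ = d_o³(1−k⁴), so d_s = 38.4·(1−0.624⁴)^(1/3) = 36.35 mm.
Area ratio A_h/A_s = d_o²(1−k²)/d_s² = (1−k²)/(1−k⁴)^(2/3) = 0.6814.
Mass saving = 1 − 0.6814 = 31.9 %.

31.9 %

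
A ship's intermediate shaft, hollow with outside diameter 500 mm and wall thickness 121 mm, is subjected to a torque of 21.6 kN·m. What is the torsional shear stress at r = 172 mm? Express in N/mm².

0.652 N/mm²

J = π(d_o⁴ − d_i⁴)/32 = π(0.500⁴ − 0.258⁴)/32 = 5.701×10^-3 m⁴.
Shear stress varies linearly with radius: τ = T·r/J = 21600 × 0.172 / 5.701×10^-3 = 6.517×10^5 Pa.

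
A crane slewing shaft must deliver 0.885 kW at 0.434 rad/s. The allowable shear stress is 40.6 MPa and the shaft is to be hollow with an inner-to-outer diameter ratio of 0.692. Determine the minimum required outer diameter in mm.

69.2 mm

ω = 0.434 rad/s, so T = P/ω = 0.885×10³ / 0.4340 = 2039 N·m.
For a hollow shaft with d_i/d_o = 0.692: τ_max = 16T/(π d_o³ (1−k⁴)), so d_o = [16T/(π τ_allow (1−k⁴))]^(1/3) = [16·2039/(π·4.06×10^7·0.7707)]^(1/3) = 0.06924 m.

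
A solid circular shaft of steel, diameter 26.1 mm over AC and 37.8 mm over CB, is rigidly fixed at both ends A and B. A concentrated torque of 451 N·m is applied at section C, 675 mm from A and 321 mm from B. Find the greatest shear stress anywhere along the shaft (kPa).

38400 kPa

Compatibility: T_A·a/J_AC = T_B·b/J_CB with T_A + T_B = T₀.
J_AC = 4.56×10^-8 m⁴, J_CB = 2.00×10^-7 m⁴, so T_A = T₀·(J_AC/a)/((J_AC/a)+(J_CB/b)) = 43.99 N·m, T_B = 407.0 N·m.
τ in each portion: τ_AC = 1.26×10^7 Pa, τ_CB = 3.84×10^7 Pa; maximum is in CB.
τ_max = T_CB·r/J = 407.0·0.0189/2.00×10^-7 = 3.838×10^7 Pa.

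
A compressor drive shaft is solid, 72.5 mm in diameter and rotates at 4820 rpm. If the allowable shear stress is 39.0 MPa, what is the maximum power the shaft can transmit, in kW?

1470 kW

J = πd⁴/32 = π(0.0725)⁴/32 = 2.712×10^-6 m⁴.
T_max = τ_allow·J/r = 3.90×10^7 × 2.712×10^-6 / 0.0362 = 2918 N·m.
ω = 2π·4820/60 = 504.7 rad/s, so P_max = T_max·ω = 1.473×10^6 W.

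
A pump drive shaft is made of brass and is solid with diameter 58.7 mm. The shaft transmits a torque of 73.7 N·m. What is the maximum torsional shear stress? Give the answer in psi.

J = πd⁴/32 = π(0.0587)⁴/32 = 1.166×10^-6 m⁴.
τ_max = T·r/J = 73.70 × 0.0294 / 1.166×10^-6 = 1.856×10^6 Pa.

269 psi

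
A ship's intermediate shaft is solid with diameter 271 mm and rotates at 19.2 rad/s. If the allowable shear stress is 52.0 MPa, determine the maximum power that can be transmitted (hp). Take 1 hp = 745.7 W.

J = πd⁴/32 = π(0.271)⁴/32 = 5.295×10^-4 m⁴.
T_max = τ_allow·J/r = 5.20×10^7 × 5.295×10^-4 / 0.136 = 203200 N·m.
ω = 19.2 rad/s, so P_max = T_max·ω = 3.902×10^6 W.

5230 hp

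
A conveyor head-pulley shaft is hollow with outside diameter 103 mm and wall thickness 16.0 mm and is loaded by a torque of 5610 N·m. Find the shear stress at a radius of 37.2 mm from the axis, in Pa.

J = π(d_o⁴ − d_i⁴)/32 = π(0.103⁴ − 0.0710⁴)/32 = 8.555×10^-6 m⁴.
Shear stress varies linearly with radius: τ = T·r/J = 5610 × 0.0372 / 8.555×10^-6 = 2.439×10^7 Pa.

2.44e7 Pa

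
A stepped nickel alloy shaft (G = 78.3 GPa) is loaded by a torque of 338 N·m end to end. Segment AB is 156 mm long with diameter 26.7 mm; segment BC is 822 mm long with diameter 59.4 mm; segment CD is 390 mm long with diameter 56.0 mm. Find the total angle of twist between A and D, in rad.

0.0181 rad

J_AB = π(0.0267)⁴/32 = 4.99×10^-8 m⁴; J_BC = π(0.0594)⁴/32 = 1.22×10^-6 m⁴; J_CD = π(0.0560)⁴/32 = 9.65×10^-7 m⁴.
θ = (T/G)·Σ L_i/J_i = (338.0/78.3×10⁹)·(0.156/4.99×10^-8 + 0.822/1.22×10^-6 + 0.390/9.65×10^-7) = 0.01814 rad.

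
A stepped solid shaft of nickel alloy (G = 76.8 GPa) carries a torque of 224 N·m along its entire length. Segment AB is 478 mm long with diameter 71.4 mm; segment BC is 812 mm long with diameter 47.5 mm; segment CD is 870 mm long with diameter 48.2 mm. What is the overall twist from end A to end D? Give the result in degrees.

0.577°

J_AB = π(0.0714)⁴/32 = 2.55×10^-6 m⁴; J_BC = π(0.0475)⁴/32 = 5.00×10^-7 m⁴; J_CD = π(0.0482)⁴/32 = 5.30×10^-7 m⁴.
θ = (T/G)·Σ L_i/J_i = (224.0/76.8×10⁹)·(0.478/2.55×10^-6 + 0.812/5.00×10^-7 + 0.870/5.30×10^-7) = 0.01007 rad.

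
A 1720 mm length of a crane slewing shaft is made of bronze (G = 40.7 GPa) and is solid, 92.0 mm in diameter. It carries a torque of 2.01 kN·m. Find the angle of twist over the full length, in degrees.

J = πd⁴/32 = π(0.0920)⁴/32 = 7.033×10^-6 m⁴.
θ = T·L/(G·J) = 2010 × 1.72 / (40.7×10⁹ × 7.033×10^-6) = 0.01208 rad.

0.692°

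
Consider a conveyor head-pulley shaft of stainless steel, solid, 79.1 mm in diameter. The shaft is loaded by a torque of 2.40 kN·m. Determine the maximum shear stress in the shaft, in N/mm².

J = πd⁴/32 = π(0.0791)⁴/32 = 3.843×10^-6 m⁴.
τ_max = T·r/J = 2400 × 0.0395 / 3.843×10^-6 = 2.470×10^7 Pa.

24.7 N/mm²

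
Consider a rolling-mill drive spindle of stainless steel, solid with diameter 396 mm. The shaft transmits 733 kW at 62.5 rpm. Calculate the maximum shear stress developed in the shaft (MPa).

ω = 2π·62.5/60 = 6.545 rad/s, so T = P/ω = 733×10³ / 6.545 = 112000 N·m.
J = πd⁴/32 = π(0.396)⁴/32 = 2.414×10^-3 m⁴.
τ_max = T·r/J = 112000 × 0.198 / 2.414×10^-3 = 9.185×10^6 Pa.

9.19 MPa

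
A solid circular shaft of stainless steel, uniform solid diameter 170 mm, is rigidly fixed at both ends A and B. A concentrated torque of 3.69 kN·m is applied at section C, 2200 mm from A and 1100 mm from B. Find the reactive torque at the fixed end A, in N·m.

With uniform GJ and both ends fixed, compatibility θ_AC = θ_CB gives T_A·a = T_B·b, together with T_A + T_B = T₀.
T_A = T₀·b/(a+b) = 3690·1100/3300 = 1230 N·m; T_B = 2460 N·m.

1230 N·m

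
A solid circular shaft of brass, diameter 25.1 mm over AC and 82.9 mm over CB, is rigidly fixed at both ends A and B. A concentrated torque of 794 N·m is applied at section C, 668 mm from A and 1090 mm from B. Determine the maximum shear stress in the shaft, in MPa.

7.00 MPa

Compatibility: T_A·a/J_AC = T_B·b/J_CB with T_A + T_B = T₀.
J_AC = 3.90×10^-8 m⁴, J_CB = 4.64×10^-6 m⁴, so T_A = T₀·(J_AC/a)/((J_AC/a)+(J_CB/b)) = 10.74 N·m, T_B = 783.3 N·m.
τ in each portion: τ_AC = 3.46×10^6 Pa, τ_CB = 7.00×10^6 Pa; maximum is in CB.
τ_max = T_CB·r/J = 783.3·0.0415/4.64×10^-6 = 7.002×10^6 Pa.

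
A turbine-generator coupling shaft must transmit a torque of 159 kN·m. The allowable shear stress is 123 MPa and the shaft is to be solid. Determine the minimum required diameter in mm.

For a solid shaft τ_max = 16T/(πd³), so d = (16T/(π τ_allow))^(1/3) = (16·159000/(π·1.23×10^8))^(1/3) = 0.1874 m.

187 mm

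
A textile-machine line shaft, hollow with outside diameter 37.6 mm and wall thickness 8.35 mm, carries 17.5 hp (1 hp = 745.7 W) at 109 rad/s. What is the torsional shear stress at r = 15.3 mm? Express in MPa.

ω = 109 rad/s, so T = P/ω = 17.5×745.7 / 109.0 = 119.7 N·m.
J = π(d_o⁴ − d_i⁴)/32 = π(0.0376⁴ − 0.0209⁴)/32 = 1.775×10^-7 m⁴.
Shear stress varies linearly with radius: τ = T·r/J = 119.7 × 0.0153 / 1.775×10^-7 = 1.032×10^7 Pa.

10.3 MPa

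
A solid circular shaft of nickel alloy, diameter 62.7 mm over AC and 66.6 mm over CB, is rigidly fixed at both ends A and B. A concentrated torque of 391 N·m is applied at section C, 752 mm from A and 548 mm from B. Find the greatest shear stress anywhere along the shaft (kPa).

4290 kPa

Compatibility: T_A·a/J_AC = T_B·b/J_CB with T_A + T_B = T₀.
J_AC = 1.52×10^-6 m⁴, J_CB = 1.93×10^-6 m⁴, so T_A = T₀·(J_AC/a)/((J_AC/a)+(J_CB/b)) = 142.3 N·m, T_B = 248.7 N·m.
τ in each portion: τ_AC = 2.94×10^6 Pa, τ_CB = 4.29×10^6 Pa; maximum is in CB.
τ_max = T_CB·r/J = 248.7·0.0333/1.93×10^-6 = 4.287×10^6 Pa.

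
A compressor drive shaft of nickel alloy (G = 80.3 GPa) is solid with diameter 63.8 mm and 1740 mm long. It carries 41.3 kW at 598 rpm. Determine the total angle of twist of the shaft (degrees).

0.503°

ω = 2π·598/60 = 62.62 rad/s, so T = P/ω = 41.3×10³ / 62.62 = 659.5 N·m.
J = πd⁴/32 = π(0.0638)⁴/32 = 1.627×10^-6 m⁴.
θ = T·L/(G·J) = 659.5 × 1.74 / (80.3×10⁹ × 1.627×10^-6) = 8.786×10^-3 rad.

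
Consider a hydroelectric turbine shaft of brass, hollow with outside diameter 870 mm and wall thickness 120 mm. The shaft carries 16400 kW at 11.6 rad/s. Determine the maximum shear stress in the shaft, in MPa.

ω = 11.6 rad/s, so T = P/ω = 16400×10³ / 11.60 = 1.414e6 N·m.
J = π(d_o⁴ − d_i⁴)/32 = π(0.870⁴ − 0.630⁴)/32 = 0.04078 m⁴.
τ_max = T·r/J = 1.414e6 × 0.435 / 0.04078 = 1.508×10^7 Pa.

15.1 MPa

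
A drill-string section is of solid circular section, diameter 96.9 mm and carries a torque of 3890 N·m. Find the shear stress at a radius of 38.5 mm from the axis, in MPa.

J = πd⁴/32 = π(0.0969)⁴/32 = 8.656×10^-6 m⁴.
Shear stress varies linearly with radius: τ = T·r/J = 3890 × 0.0385 / 8.656×10^-6 = 1.730×10^7 Pa.

17.3 MPa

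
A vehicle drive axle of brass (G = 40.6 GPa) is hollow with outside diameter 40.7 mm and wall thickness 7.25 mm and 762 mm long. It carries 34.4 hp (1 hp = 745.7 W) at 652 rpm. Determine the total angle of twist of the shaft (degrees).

ω = 2π·652/60 = 68.28 rad/s, so T = P/ω = 34.4×745.7 / 68.28 = 375.7 N·m.
J = π(d_o⁴ − d_i⁴)/32 = π(0.0407⁴ − 0.0262⁴)/32 = 2.231×10^-7 m⁴.
θ = T·L/(G·J) = 375.7 × 0.762 / (40.6×10⁹ × 2.231×10^-7) = 0.03160 rad.

1.81°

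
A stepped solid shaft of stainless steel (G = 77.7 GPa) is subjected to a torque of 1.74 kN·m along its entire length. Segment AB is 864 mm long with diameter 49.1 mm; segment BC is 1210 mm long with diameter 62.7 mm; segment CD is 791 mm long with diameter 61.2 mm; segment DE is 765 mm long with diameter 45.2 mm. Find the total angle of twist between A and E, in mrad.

106 mrad

J_AB = π(0.0491)⁴/32 = 5.71×10^-7 m⁴; J_BC = π(0.0627)⁴/32 = 1.52×10^-6 m⁴; J_CD = π(0.0612)⁴/32 = 1.38×10^-6 m⁴; J_DE = π(0.0452)⁴/32 = 4.10×10^-7 m⁴.
θ = (T/G)·Σ L_i/J_i = (1740/77.7×10⁹)·(0.864/5.71×10^-7 + 1.21/1.52×10^-6 + 0.791/1.38×10^-6 + 0.765/4.10×10^-7) = 0.1064 rad.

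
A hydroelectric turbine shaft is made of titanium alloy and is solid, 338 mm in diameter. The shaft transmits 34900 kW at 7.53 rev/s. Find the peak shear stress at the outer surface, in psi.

14100 psi

ω = 2π·7.53 = 47.31 rad/s, so T = P/ω = 34900×10³ / 47.31 = 737700 N·m.
J = πd⁴/32 = π(0.338)⁴/32 = 1.281×10^-3 m⁴.
τ_max = T·r/J = 737700 × 0.169 / 1.281×10^-3 = 9.729×10^7 Pa.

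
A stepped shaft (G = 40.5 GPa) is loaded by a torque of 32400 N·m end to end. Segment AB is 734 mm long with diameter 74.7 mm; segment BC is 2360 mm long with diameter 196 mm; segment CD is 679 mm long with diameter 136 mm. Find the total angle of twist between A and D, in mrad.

J_AB = π(0.0747)⁴/32 = 3.06×10^-6 m⁴; J_BC = π(0.196)⁴/32 = 1.45×10^-4 m⁴; J_CD = π(0.136)⁴/32 = 3.36×10^-5 m⁴.
θ = (T/G)·Σ L_i/J_i = (32400/40.5×10⁹)·(0.734/3.06×10^-6 + 2.36/1.45×10^-4 + 0.679/3.36×10^-5) = 0.2213 rad.

221 mrad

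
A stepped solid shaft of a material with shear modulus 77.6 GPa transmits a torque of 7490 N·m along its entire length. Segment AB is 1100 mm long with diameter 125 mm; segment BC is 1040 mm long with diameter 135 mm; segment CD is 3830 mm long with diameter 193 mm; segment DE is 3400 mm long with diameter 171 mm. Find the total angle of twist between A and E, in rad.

0.0141 rad

J_AB = π(0.125)⁴/32 = 2.40×10^-5 m⁴; J_BC = π(0.135)⁴/32 = 3.26×10^-5 m⁴; J_CD = π(0.193)⁴/32 = 1.36×10^-4 m⁴; J_DE = π(0.171)⁴/32 = 8.39×10^-5 m⁴.
θ = (T/G)·Σ L_i/J_i = (7490/77.6×10⁹)·(1.10/2.40×10^-5 + 1.04/3.26×10^-5 + 3.83/1.36×10^-4 + 3.40/8.39×10^-5) = 0.01413 rad.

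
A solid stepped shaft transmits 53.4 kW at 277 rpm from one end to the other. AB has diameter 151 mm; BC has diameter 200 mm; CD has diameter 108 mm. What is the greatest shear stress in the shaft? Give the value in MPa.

ω = 2π·277/60 = 29.01 rad/s, so T = P/ω = 53.4×10³ / 29.01 = 1841 N·m.
Under the same torque, τ_max = 16T/(πd³) is largest where d is smallest — segment CD (d = 108 mm).
τ_max = 16·1841/(π·(0.108)³) = 7.443×10^6 Pa.

7.44 MPa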